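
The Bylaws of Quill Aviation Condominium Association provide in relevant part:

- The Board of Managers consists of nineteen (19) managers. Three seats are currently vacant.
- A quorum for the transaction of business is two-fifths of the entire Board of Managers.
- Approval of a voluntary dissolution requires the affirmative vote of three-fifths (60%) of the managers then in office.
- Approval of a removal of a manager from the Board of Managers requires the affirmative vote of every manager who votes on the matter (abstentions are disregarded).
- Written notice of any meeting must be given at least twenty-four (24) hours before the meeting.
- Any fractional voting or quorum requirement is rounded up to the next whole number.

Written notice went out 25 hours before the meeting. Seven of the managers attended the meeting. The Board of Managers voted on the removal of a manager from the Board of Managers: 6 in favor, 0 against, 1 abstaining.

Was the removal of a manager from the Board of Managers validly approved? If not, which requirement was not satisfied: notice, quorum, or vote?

Invalid — quorum requirement not satisfied.

Notice: 25 hours given; 24 required (25 ≥ 24). Satisfied.
Quorum: 7 present; quorum is 8. Not satisfied.
Vote: the removal of a manager from the Board of Managers requires the unanimous vote of the votes cast (7 present − 1 abstaining = 6). Unanimous means all 6, so 6 affirmative votes are needed; 6 voted in favor. Satisfied. (Moot — without a quorum no business can be validly transacted.)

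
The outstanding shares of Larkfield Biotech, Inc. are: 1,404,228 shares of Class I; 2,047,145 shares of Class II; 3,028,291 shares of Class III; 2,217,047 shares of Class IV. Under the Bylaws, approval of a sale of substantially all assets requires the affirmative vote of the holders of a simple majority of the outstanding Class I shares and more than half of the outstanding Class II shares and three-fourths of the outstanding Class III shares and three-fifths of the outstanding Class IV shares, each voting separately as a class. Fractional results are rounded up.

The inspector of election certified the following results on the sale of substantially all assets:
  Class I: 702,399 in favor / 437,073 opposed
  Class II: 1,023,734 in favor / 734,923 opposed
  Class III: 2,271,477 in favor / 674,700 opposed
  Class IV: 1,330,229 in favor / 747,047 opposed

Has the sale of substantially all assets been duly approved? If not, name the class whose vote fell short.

Approved — every class gave the required vote.

Class I: a majority of 1404228 is 702115; 702,115 required, 702,399 in favor — approved.
Class II: a majority of 2047145 is 1023573; 1,023,573 required, 1,023,734 in favor — approved.
Class III: 3/4 of 3028291 = 2271218.25, rounded up to 2271219; 2,271,219 required, 2,271,477 in favor — approved.
Class IV: 3/5 of 2217047 = 1330228.20, rounded up to 1330229; 1,330,229 required, 1,330,229 in favor — approved.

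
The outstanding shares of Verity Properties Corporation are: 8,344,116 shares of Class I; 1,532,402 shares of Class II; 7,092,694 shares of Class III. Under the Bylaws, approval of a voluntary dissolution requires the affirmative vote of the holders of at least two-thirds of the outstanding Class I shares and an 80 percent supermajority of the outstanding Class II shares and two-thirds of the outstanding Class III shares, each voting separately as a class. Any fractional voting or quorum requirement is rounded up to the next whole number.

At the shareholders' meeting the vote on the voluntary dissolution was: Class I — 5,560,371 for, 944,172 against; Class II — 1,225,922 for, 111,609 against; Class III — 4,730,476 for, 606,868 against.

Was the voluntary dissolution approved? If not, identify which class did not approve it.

Not approved — the Class I shares did not give the required vote.

Class I: 2/3 of 8344116 = 5562744; 5,562,744 required, 5,560,371 in favor — not approved.
Class II: 4/5 of 1532402 = 1225921.60, rounded up to 1225922; 1,225,922 required, 1,225,922 in favor — approved.
Class III: 2/3 of 7092694 = 4728462.67, rounded up to 4728463; 4,728,463 required, 4,730,476 in favor — approved.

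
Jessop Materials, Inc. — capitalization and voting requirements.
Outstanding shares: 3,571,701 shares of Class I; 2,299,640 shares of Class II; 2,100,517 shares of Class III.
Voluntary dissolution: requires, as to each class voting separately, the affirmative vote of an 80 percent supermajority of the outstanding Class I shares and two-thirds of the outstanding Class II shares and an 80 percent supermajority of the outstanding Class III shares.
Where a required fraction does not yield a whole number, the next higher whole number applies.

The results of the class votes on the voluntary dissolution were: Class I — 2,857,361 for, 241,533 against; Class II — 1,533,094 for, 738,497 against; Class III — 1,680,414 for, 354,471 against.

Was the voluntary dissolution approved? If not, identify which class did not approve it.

Class I: 4/5 of 3571701 = 2857360.80, rounded up to 2857361; 2,857,361 required, 2,857,361 in favor — approved.
Class II: 2/3 of 2299640 = 1533093.33, rounded up to 1533094; 1,533,094 required, 1,533,094 in favor — approved.
Class III: 4/5 of 2100517 = 1680413.60, rounded up to 1680414; 1,680,414 required, 1,680,414 in favor — approved.

Approved — every class gave the required vote.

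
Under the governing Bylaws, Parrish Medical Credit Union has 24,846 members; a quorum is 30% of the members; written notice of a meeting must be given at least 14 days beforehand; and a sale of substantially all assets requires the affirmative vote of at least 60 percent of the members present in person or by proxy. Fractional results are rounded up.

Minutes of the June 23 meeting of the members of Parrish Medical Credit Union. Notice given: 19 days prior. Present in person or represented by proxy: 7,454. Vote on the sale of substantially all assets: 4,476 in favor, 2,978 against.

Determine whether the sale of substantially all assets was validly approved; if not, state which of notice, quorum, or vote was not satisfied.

Notice: 19 days given; 14 required. Satisfied.
Quorum: 30% of 24,846 = 7,453.80, rounded up to 7,454; 7,454 present. Satisfied.
Vote: requires three-fifths of those present (7,454); 3/5 of 7454 = 4472.40, rounded up to 4473, so 4,473 needed; 4,476 in favor. Satisfied.

Valid — all requirements satisfied.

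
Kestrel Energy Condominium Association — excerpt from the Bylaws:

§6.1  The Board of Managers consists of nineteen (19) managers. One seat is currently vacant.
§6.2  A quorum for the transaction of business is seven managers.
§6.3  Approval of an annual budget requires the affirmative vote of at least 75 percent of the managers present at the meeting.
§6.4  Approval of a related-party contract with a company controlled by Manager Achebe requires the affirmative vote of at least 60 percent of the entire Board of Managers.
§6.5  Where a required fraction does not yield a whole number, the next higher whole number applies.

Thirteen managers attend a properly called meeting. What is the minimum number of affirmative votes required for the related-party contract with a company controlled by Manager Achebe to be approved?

12

The related-party contract with a company controlled by Manager Achebe requires three-fifths of the entire Board of Managers (19).
3/5 of 19 = 11.40, rounded up to 12.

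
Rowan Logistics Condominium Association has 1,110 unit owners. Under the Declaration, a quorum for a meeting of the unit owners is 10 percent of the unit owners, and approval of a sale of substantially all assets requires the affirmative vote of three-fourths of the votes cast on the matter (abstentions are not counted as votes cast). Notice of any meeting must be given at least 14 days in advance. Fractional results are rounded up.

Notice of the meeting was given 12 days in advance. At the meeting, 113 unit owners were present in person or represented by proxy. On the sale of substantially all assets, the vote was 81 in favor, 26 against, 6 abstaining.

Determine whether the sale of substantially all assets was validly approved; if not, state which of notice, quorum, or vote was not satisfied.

Notice: 12 days given; 14 required. Not satisfied.
Quorum: 10% of 1,110 = 111; 113 present. Satisfied.
Vote: requires three-fourths of the votes cast (113 − 6 abstaining = 107); 3/4 of 107 = 80.25, rounded up to 81, so 81 needed; 81 in favor. Satisfied.

Invalid — notice requirement not satisfied.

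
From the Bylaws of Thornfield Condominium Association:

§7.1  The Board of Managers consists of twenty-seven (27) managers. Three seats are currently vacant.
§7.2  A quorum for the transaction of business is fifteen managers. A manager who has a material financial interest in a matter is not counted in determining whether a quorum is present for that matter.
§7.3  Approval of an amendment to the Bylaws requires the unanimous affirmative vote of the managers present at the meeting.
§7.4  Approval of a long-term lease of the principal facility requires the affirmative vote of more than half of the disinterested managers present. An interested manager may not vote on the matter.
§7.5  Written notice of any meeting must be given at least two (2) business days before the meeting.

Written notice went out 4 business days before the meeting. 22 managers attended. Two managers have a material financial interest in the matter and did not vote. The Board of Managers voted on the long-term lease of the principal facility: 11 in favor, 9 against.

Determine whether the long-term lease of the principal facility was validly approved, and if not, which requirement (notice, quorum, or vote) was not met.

Valid — all requirements satisfied.

Notice: 4 business days given; 2 required (4 ≥ 2). Satisfied.
Quorum: 22 present, but the 2 interested managers do not count, leaving 20. Quorum is 15. Satisfied.
Vote: the long-term lease of the principal facility requires a majority of the disinterested managers present (22 − 2 = 20). A majority of 20 is 11, so 11 affirmative votes are needed; 11 voted in favor. Satisfied.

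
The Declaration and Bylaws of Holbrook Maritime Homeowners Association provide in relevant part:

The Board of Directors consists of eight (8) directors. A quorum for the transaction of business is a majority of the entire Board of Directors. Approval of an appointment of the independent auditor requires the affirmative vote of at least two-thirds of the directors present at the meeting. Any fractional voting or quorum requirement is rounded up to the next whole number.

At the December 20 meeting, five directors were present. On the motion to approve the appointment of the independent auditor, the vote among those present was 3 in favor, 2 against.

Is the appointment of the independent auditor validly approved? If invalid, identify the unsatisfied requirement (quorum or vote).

Quorum: 5 present; quorum is 5. Satisfied.
Vote: the appointment of the independent auditor requires two-thirds of the directors present (5). 2/3 of 5 = 3.33, rounded up to 4, so 4 affirmative votes are needed; 3 voted in favor. Not satisfied.

Invalid — vote requirement not satisfied.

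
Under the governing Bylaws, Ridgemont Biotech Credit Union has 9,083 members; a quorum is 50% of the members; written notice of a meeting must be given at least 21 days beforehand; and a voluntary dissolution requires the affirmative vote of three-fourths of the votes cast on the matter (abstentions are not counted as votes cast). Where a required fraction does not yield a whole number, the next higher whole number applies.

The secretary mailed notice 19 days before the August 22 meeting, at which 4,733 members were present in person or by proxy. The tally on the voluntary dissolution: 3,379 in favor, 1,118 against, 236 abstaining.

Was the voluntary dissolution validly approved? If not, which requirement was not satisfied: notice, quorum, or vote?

Invalid — notice requirement not satisfied.

Notice: 19 days given; 21 required. Not satisfied.
Quorum: 50% of 9,083 = 4,541.50, rounded up to 4,542; 4,733 present. Satisfied.
Vote: requires three-fourths of the votes cast (4,733 − 236 abstaining = 4,497); 3/4 of 4497 = 3372.75, rounded up to 3373, so 3,373 needed; 3,379 in favor. Satisfied.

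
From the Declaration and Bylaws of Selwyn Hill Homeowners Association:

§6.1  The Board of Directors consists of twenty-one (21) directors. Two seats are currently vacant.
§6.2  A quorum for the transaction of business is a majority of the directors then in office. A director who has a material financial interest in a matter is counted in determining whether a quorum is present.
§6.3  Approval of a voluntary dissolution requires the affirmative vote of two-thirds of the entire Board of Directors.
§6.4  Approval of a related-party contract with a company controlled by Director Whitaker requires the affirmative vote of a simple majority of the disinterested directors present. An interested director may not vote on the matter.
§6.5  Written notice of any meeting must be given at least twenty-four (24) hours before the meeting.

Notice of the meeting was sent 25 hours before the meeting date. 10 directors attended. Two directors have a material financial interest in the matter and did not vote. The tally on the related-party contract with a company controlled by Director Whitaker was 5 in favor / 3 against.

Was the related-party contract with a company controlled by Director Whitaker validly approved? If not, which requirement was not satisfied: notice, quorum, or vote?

Notice: 25 hours given; 24 required (25 ≥ 24). Satisfied.
Quorum: 10 present (interested directors count toward quorum); quorum is 10. Satisfied.
Vote: the related-party contract with a company controlled by Director Whitaker requires a majority of the disinterested directors present (10 − 2 = 8). A majority of 8 is 5, so 5 affirmative votes are needed; 5 voted in favor. Satisfied.

Valid — all requirements satisfied.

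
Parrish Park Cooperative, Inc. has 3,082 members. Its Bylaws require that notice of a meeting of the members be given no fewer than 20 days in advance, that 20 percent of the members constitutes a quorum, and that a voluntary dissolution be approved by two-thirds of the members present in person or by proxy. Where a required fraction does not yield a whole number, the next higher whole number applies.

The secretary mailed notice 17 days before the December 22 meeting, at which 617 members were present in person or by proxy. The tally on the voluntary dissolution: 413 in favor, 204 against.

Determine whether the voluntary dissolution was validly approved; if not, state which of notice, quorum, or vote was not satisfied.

Invalid — notice requirement not satisfied.

Notice: 17 days given; 20 required. Not satisfied.
Quorum: 20% of 3,082 = 616.40, rounded up to 617; 617 present. Satisfied.
Vote: requires two-thirds of those present (617); 2/3 of 617 = 411.33, rounded up to 412, so 412 needed; 413 in favor. Satisfied.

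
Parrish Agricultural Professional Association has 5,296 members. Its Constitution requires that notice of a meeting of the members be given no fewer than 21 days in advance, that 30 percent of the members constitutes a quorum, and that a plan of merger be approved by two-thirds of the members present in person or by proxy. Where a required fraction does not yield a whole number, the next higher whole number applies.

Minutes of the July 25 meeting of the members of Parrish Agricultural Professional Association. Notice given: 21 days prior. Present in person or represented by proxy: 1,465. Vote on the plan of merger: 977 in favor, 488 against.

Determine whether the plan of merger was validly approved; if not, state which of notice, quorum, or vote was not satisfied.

Invalid — quorum requirement not satisfied.

Notice: 21 days given; 21 required. Satisfied.
Quorum: 30% of 5,296 = 1,588.80, rounded up to 1,589; 1,465 present. Not satisfied.
Vote: requires two-thirds of those present (1,465); 2/3 of 1465 = 976.67, rounded up to 977, so 977 needed; 977 in favor. Satisfied.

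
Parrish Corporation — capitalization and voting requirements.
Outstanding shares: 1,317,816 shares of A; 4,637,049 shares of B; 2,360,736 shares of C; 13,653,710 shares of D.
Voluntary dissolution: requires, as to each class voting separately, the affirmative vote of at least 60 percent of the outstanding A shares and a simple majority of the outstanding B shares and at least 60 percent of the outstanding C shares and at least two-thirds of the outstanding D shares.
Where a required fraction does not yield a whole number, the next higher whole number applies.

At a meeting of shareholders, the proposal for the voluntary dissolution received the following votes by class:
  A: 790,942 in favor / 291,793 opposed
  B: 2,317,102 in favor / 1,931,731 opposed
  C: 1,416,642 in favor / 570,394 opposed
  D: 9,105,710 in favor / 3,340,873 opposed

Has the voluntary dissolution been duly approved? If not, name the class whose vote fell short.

A: 3/5 of 1317816 = 790689.60, rounded up to 790690; 790,690 required, 790,942 in favor — approved.
B: a majority of 4637049 is 2318525; 2,318,525 required, 2,317,102 in favor — not approved.
C: 3/5 of 2360736 = 1416441.60, rounded up to 1416442; 1,416,442 required, 1,416,642 in favor — approved.
D: 2/3 of 13653710 = 9102473.33, rounded up to 9102474; 9,102,474 required, 9,105,710 in favor — approved.

Not approved — the B shares did not give the required vote.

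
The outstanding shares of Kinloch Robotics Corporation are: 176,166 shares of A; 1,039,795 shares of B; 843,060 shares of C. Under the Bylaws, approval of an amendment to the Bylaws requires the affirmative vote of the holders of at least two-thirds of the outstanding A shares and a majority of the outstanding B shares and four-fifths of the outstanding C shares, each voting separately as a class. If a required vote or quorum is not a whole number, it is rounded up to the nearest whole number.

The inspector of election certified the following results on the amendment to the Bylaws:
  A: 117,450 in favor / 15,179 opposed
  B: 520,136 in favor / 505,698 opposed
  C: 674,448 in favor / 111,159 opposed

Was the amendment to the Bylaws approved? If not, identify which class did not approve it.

A: 2/3 of 176166 = 117444; 117,444 required, 117,450 in favor — approved.
B: a majority of 1039795 is 519898; 519,898 required, 520,136 in favor — approved.
C: 4/5 of 843060 = 674448; 674,448 required, 674,448 in favor — approved.

Approved — every class gave the required vote.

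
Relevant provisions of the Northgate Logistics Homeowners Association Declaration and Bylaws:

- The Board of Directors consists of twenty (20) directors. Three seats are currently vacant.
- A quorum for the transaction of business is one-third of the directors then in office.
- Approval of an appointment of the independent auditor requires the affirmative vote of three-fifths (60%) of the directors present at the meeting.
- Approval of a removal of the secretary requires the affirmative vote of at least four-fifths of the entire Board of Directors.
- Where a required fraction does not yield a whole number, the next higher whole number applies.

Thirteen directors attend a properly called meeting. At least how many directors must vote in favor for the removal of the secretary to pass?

16

The removal of the secretary requires four-fifths of the entire Board of Directors (20).
4/5 of 20 = 16.
(Only 13 can vote, so the removal of the secretary cannot pass at this meeting, but the required vote is still 16.)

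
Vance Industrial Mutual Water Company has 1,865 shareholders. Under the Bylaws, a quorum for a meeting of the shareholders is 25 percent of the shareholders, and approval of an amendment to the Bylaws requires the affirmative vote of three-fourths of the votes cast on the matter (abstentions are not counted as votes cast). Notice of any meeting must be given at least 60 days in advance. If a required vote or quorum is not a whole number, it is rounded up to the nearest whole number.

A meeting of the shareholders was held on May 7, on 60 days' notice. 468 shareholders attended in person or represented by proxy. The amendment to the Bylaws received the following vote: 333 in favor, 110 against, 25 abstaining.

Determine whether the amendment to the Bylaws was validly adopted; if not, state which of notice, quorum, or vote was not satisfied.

Valid — all requirements satisfied.

Notice: 60 days given; 60 required. Satisfied.
Quorum: 25% of 1,865 = 466.25, rounded up to 467; 468 present. Satisfied.
Vote: requires three-fourths of the votes cast (468 − 25 abstaining = 443); 3/4 of 443 = 332.25, rounded up to 333, so 333 needed; 333 in favor. Satisfied.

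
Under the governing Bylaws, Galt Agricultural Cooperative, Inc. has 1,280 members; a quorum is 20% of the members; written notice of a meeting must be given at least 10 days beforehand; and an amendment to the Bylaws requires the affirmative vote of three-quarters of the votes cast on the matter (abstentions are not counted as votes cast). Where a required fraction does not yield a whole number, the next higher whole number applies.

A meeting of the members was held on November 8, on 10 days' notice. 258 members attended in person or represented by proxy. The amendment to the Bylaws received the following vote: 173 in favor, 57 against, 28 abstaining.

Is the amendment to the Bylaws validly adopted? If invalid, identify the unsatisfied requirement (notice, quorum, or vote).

Notice: 10 days given; 10 required. Satisfied.
Quorum: 20% of 1,280 = 256; 258 present. Satisfied.
Vote: requires three-fourths of the votes cast (258 − 28 abstaining = 230); 3/4 of 230 = 172.50, rounded up to 173, so 173 needed; 173 in favor. Satisfied.

Valid — all requirements satisfied.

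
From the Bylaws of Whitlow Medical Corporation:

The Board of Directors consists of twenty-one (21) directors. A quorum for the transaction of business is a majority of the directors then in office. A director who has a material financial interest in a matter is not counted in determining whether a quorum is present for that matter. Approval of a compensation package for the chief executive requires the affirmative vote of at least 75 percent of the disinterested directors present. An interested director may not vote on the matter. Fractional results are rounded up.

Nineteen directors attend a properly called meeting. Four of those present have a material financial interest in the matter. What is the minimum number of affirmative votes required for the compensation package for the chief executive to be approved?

The compensation package for the chief executive requires three-fourths of the disinterested directors present (19 − 4 = 15).
3/4 of 15 = 11.25, rounded up to 12.

12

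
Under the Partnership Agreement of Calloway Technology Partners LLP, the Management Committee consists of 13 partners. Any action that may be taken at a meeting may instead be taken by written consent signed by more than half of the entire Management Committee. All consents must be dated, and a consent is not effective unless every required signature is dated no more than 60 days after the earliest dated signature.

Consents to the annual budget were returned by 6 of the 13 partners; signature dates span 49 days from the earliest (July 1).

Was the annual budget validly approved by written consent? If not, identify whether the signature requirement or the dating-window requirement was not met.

Not effective — insufficient signatures.

Signatures required: more than half of 13 — a majority of 13 is 7, so 7 needed; 6 signed. Insufficient.
Dating window: the latest signature is 49 days after the earliest; the limit is 60 days. Within the window.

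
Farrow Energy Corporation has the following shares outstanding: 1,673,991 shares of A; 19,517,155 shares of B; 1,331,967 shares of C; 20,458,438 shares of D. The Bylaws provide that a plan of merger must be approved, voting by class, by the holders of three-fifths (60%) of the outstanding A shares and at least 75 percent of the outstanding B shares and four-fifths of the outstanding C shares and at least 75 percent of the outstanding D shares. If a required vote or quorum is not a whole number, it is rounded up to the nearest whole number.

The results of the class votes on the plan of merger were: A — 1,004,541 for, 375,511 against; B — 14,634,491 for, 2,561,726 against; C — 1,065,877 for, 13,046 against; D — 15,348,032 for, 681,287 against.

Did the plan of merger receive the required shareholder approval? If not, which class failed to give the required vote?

Not approved — the B shares did not give the required vote.

A: 3/5 of 1673991 = 1004394.60, rounded up to 1004395; 1,004,395 required, 1,004,541 in favor — approved.
B: 3/4 of 19517155 = 14637866.25, rounded up to 14637867; 14,637,867 required, 14,634,491 in favor — not approved.
C: 4/5 of 1331967 = 1065573.60, rounded up to 1065574; 1,065,574 required, 1,065,877 in favor — approved.
D: 3/4 of 20458438 = 15343828.50, rounded up to 15343829; 15,343,829 required, 15,348,032 in favor — approved.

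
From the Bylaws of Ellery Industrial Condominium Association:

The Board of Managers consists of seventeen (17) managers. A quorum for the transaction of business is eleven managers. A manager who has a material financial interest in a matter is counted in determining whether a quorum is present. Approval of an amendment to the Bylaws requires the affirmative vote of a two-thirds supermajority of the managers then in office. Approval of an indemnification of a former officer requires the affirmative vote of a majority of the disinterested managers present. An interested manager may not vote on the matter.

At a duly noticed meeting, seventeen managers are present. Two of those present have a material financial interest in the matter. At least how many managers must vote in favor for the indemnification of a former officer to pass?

The indemnification of a former officer requires a majority of the disinterested managers present (17 − 2 = 15).
A majority of 15 is 8.

8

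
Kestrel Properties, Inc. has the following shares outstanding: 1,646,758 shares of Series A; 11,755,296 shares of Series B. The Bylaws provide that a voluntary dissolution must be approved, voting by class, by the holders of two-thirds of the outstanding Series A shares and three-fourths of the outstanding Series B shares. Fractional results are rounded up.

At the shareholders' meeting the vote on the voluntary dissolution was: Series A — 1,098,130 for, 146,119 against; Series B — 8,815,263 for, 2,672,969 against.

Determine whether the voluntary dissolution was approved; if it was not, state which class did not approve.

Series A: 2/3 of 1646758 = 1097838.67, rounded up to 1097839; 1,097,839 required, 1,098,130 in favor — approved.
Series B: 3/4 of 11755296 = 8816472; 8,816,472 required, 8,815,263 in favor — not approved.

Not approved — the Series B shares did not give the required vote.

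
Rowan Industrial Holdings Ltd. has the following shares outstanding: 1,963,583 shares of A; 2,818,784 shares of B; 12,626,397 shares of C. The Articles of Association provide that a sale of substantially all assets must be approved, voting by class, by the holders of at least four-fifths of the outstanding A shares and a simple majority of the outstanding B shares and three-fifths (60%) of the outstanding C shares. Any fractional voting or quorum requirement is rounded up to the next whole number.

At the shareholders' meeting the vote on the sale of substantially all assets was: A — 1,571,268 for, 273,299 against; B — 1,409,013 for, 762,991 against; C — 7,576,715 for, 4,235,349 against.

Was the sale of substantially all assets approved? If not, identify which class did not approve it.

A: 4/5 of 1963583 = 1570866.40, rounded up to 1570867; 1,570,867 required, 1,571,268 in favor — approved.
B: a majority of 2818784 is 1409393; 1,409,393 required, 1,409,013 in favor — not approved.
C: 3/5 of 12626397 = 7575838.20, rounded up to 7575839; 7,575,839 required, 7,576,715 in favor — approved.

Not approved — the B shares did not give the required vote.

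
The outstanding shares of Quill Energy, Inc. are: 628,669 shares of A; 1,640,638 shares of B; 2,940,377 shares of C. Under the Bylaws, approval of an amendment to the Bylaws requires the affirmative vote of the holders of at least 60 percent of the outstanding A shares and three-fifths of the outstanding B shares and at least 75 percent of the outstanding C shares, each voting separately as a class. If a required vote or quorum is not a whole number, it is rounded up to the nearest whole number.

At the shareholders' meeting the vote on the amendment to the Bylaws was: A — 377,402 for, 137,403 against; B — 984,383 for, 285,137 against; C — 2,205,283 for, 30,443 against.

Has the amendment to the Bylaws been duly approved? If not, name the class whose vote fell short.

Approved — every class gave the required vote.

A: 3/5 of 628669 = 377201.40, rounded up to 377202; 377,202 required, 377,402 in favor — approved.
B: 3/5 of 1640638 = 984382.80, rounded up to 984383; 984,383 required, 984,383 in favor — approved.
C: 3/4 of 2940377 = 2205282.75, rounded up to 2205283; 2,205,283 required, 2,205,283 in favor — approved.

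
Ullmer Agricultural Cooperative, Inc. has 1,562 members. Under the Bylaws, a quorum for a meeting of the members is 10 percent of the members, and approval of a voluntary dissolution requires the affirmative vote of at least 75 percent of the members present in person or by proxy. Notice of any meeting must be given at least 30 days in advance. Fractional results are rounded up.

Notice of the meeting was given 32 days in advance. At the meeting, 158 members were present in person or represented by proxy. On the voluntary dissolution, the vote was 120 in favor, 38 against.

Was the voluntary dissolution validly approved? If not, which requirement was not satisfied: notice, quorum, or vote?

Valid — all requirements satisfied.

Notice: 32 days given; 30 required. Satisfied.
Quorum: 10% of 1,562 = 156.20, rounded up to 157; 158 present. Satisfied.
Vote: requires three-fourths of those present (158); 3/4 of 158 = 118.50, rounded up to 119, so 119 needed; 120 in favor. Satisfied.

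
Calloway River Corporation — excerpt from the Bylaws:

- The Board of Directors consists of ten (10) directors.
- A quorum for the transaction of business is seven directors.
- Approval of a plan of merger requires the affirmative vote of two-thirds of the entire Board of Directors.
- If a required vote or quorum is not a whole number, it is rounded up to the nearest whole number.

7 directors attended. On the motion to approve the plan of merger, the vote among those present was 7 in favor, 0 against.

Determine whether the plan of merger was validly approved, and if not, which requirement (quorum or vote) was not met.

Quorum: 7 present; quorum is 7. Satisfied.
Vote: the plan of merger requires two-thirds of the entire Board of Directors (10). 2/3 of 10 = 6.67, rounded up to 7, so 7 affirmative votes are needed; 7 voted in favor. Satisfied.

Valid — all requirements satisfied.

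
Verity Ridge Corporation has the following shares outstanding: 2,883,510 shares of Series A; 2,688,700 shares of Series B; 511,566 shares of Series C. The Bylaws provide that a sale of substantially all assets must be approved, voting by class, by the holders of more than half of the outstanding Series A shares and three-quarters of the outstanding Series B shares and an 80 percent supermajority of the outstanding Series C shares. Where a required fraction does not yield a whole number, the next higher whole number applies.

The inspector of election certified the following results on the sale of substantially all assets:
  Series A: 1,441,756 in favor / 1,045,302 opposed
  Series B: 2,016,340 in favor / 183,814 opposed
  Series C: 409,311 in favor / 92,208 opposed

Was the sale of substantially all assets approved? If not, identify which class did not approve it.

Series A: a majority of 2883510 is 1441756; 1,441,756 required, 1,441,756 in favor — approved.
Series B: 3/4 of 2688700 = 2016525; 2,016,525 required, 2,016,340 in favor — not approved.
Series C: 4/5 of 511566 = 409252.80, rounded up to 409253; 409,253 required, 409,311 in favor — approved.

Not approved — the Series B shares did not give the required vote.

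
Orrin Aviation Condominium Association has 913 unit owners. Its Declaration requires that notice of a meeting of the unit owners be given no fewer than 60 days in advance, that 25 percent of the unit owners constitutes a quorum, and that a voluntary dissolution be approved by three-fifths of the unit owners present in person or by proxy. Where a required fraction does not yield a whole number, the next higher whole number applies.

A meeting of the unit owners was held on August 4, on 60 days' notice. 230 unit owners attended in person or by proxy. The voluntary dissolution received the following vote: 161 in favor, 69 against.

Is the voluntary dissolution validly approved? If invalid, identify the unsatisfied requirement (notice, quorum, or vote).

Notice: 60 days given; 60 required. Satisfied.
Quorum: 25% of 913 = 228.25, rounded up to 229; 230 present. Satisfied.
Vote: requires three-fifths of those present (230); 3/5 of 230 = 138, so 138 needed; 161 in favor. Satisfied.

Valid — all requirements satisfied.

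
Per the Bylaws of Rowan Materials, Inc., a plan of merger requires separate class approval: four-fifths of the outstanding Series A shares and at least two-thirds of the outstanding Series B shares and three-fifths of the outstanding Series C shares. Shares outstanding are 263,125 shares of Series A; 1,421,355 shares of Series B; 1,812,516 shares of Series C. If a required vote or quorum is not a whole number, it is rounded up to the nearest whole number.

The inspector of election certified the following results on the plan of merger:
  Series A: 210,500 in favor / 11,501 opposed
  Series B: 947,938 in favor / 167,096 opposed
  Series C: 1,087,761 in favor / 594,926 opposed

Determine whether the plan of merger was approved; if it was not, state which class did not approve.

Approved — every class gave the required vote.

Series A: 4/5 of 263125 = 210500; 210,500 required, 210,500 in favor — approved.
Series B: 2/3 of 1421355 = 947570; 947,570 required, 947,938 in favor — approved.
Series C: 3/5 of 1812516 = 1087509.60, rounded up to 1087510; 1,087,510 required, 1,087,761 in favor — approved.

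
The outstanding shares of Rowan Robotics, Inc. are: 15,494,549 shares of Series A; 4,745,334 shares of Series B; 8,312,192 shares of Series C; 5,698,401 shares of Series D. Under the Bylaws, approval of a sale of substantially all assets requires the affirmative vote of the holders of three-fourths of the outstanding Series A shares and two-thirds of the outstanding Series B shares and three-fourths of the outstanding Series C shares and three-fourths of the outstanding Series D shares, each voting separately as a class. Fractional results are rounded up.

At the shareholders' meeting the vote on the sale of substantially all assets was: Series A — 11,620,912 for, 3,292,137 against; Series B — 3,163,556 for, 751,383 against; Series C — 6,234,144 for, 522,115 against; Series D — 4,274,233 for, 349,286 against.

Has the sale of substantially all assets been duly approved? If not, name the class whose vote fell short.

Series A: 3/4 of 15494549 = 11620911.75, rounded up to 11620912; 11,620,912 required, 11,620,912 in favor — approved.
Series B: 2/3 of 4745334 = 3163556; 3,163,556 required, 3,163,556 in favor — approved.
Series C: 3/4 of 8312192 = 6234144; 6,234,144 required, 6,234,144 in favor — approved.
Series D: 3/4 of 5698401 = 4273800.75, rounded up to 4273801; 4,273,801 required, 4,274,233 in favor — approved.

Approved — every class gave the required vote.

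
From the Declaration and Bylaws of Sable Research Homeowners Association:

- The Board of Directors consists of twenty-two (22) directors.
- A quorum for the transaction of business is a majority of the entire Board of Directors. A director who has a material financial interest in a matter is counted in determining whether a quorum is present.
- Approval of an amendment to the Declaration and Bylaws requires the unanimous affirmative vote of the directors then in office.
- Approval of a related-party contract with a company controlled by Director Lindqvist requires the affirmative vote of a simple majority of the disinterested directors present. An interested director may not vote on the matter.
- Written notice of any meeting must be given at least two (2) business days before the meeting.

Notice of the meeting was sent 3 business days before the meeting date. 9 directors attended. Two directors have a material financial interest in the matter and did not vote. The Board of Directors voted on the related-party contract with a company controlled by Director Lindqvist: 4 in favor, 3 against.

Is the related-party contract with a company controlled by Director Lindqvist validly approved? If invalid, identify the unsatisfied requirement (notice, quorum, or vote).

Notice: 3 business days given; 2 required (3 ≥ 2). Satisfied.
Quorum: 9 present (interested directors count toward quorum); quorum is 12. Not satisfied.
Vote: the related-party contract with a company controlled by Director Lindqvist requires a majority of the disinterested directors present (9 − 2 = 7). A majority of 7 is 4, so 4 affirmative votes are needed; 4 voted in favor. Satisfied. (Moot — without a quorum no business can be validly transacted.)

Invalid — quorum requirement not satisfied.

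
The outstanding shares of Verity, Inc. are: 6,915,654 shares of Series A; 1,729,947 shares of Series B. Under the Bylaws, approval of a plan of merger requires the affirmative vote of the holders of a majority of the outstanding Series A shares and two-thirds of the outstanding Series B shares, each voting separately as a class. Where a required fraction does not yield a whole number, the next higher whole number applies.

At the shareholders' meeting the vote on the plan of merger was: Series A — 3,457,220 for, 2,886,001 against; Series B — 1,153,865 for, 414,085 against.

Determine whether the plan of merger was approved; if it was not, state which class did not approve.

Series A: a majority of 6915654 is 3457828; 3,457,828 required, 3,457,220 in favor — not approved.
Series B: 2/3 of 1729947 = 1153298; 1,153,298 required, 1,153,865 in favor — approved.

Not approved — the Series A shares did not give the required vote.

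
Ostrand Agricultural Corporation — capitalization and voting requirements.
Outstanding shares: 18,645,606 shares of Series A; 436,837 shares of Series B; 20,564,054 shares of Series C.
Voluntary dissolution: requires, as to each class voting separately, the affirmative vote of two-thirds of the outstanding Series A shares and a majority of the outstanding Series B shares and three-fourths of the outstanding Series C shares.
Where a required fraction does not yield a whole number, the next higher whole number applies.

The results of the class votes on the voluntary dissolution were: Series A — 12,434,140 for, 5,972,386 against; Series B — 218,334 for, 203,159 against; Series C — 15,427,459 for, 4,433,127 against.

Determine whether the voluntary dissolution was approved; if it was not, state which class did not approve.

Not approved — the Series B shares did not give the required vote.

Series A: 2/3 of 18645606 = 12430404; 12,430,404 required, 12,434,140 in favor — approved.
Series B: a majority of 436837 is 218419; 218,419 required, 218,334 in favor — not approved.
Series C: 3/4 of 20564054 = 15423040.50, rounded up to 15423041; 15,423,041 required, 15,427,459 in favor — approved.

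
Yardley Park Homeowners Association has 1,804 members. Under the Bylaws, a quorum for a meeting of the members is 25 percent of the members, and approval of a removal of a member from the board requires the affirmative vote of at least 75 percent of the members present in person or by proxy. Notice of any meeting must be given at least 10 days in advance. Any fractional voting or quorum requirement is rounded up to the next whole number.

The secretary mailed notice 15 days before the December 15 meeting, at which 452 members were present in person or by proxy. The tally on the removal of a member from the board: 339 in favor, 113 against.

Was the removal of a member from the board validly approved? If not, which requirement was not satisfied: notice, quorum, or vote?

Valid — all requirements satisfied.

Notice: 15 days given; 10 required. Satisfied.
Quorum: 25% of 1,804 = 451; 452 present. Satisfied.
Vote: requires three-fourths of those present (452); 3/4 of 452 = 339, so 339 needed; 339 in favor. Satisfied.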